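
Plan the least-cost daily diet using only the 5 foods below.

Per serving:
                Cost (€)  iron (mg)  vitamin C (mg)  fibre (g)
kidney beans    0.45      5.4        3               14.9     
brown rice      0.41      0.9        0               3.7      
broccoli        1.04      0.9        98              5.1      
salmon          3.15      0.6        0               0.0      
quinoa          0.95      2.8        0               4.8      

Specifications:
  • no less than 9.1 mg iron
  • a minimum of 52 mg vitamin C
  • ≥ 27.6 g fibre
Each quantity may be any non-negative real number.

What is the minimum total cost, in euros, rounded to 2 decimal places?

This is a linear program. Let x1 = servings of kidney beans, x2 = servings of brown rice, x3 = servings of broccoli, x4 = servings of salmon, x5 = servings of quinoa.
min 0.45x1 + 0.41x2 + 1.04x3 + 3.15x4 + 0.95x5 with:
  5.4x1 + 0.9x2 + 0.9x3 + 0.6x4 + 2.8x5 ≥ 9.1   (iron)
  3x1 + 98x3 ≥ 52   (vitamin C)
  14.9x1 + 3.7x2 + 5.1x3 + 4.8x5 ≥ 27.6   (fibre)
  x1, x2, x3, x4, x5 ≥ 0.
The minimum-cost mix takes nothing from brown rice, salmon, quinoa — only kidney beans, broccoli. There the vitamin C and fibre constraints are tight.
So kidney beans = 1.688 servings, broccoli = 0.4789 servings.
Hence cost = 0.45·1.688 + 1.04·0.4789 = €1.2577.

€1.26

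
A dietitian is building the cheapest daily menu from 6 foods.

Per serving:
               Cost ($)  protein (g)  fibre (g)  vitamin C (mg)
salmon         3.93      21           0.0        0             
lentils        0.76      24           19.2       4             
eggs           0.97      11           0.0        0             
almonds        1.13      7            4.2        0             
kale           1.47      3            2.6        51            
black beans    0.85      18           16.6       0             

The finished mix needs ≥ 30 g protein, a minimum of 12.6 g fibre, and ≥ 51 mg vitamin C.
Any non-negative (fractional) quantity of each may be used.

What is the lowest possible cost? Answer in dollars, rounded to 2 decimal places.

$2.20

Let x1 = servings of salmon, x2 = servings of lentils, x3 = servings of eggs, x4 = servings of almonds, x5 = servings of kale, x6 = servings of black beans.
min 3.93x1 + 0.76x2 + 0.97x3 + 1.13x4 + 1.47x5 + 0.85x6 with:
  21x1 + 24x2 + 11x3 + 7x4 + 3x5 + 18x6 ≥ 30   (protein)
  19.2x2 + 4.2x4 + 2.6x5 + 16.6x6 ≥ 12.6   (fibre)
  4x2 + 51x5 ≥ 51   (vitamin C)
  x1, x2, x3, x4, x5, x6 ≥ 0.
At the optimum only lentils, kale are positive (salmon, eggs, almonds, black beans = 0). Binding constraints: protein and vitamin C.
That vertex is x2 = 1.136, x5 = 0.9109.
Cost = 0.76·1.136 + 1.47·0.9109 = 2.2024.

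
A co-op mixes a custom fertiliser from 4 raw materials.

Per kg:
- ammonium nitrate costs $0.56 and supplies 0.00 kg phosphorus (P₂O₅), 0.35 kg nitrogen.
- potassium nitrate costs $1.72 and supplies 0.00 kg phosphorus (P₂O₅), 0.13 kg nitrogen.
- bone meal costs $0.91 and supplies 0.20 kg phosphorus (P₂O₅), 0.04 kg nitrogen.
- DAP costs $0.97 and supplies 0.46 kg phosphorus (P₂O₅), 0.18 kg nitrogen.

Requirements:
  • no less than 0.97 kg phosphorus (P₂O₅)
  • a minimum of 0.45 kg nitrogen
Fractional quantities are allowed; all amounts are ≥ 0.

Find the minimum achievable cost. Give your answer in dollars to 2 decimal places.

Let x1 = kg of ammonium nitrate, x2 = kg of potassium nitrate, x3 = kg of bone meal, x4 = kg of DAP.
Minimise 0.56x1 + 1.72x2 + 0.91x3 + 0.97x4 subject to:
  0.2x3 + 0.46x4 ≥ 0.97   (phosphorus (P₂O₅))
  0.35x1 + 0.13x2 + 0.04x3 + 0.18x4 ≥ 0.45   (nitrogen)
  x1, x2, x3, x4 ≥ 0.
The optimal basis is {ammonium nitrate, DAP}; potassium nitrate, bone meal drop out. There the phosphorus (P₂O₅) and nitrogen constraints are tight.
Optimal quantities: ammonium nitrate = 0.2012 kg, DAP = 2.109 kg.
Total cost: 0.56·0.2012 + 0.97·2.109 = 2.1584.

$2.16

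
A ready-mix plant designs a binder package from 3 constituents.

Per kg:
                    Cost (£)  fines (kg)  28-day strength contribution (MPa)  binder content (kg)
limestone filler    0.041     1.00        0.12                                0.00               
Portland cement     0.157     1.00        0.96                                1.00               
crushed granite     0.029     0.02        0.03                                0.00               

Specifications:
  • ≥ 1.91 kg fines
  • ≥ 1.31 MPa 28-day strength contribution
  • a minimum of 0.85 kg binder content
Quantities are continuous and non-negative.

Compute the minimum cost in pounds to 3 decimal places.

Let x1 = kg of limestone filler, x2 = kg of Portland cement, x3 = kg of crushed granite.
Minimise 0.041x1 + 0.157x2 + 0.029x3 s.t.:
  1x1 + 1x2 + 0.02x3 ≥ 1.91   (fines)
  0.12x1 + 0.96x2 + 0.03x3 ≥ 1.31   (28-day strength contribution)
  1x2 ≥ 0.85   (binder content)
  x1, x2, x3 ≥ 0.
The cheapest feasible vertex uses only limestone filler, Portland cement; crushed granite is not used. There the fines and 28-day strength contribution constraints are tight.
So limestone filler = 0.6233 kg, Portland cement = 1.287 kg.
Total cost: 0.041·0.6233 + 0.157·1.287 = 0.22761.

£0.228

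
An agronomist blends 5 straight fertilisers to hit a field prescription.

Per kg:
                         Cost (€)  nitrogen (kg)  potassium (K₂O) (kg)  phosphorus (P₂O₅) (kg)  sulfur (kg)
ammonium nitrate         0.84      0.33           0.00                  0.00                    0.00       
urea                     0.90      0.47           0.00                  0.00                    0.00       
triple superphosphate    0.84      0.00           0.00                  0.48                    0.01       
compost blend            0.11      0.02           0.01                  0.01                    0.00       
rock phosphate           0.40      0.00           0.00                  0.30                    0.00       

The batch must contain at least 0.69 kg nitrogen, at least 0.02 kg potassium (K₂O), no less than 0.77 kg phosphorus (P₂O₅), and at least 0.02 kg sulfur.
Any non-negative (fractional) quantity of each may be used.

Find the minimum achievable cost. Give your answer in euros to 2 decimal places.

Let x1 = kg of ammonium nitrate, x2 = kg of urea, x3 = kg of triple superphosphate, x4 = kg of compost blend, x5 = kg of rock phosphate.
Minimize 0.84x1 + 0.9x2 + 0.84x3 + 0.11x4 + 0.4x5 subject to:
  0.33x1 + 0.47x2 + 0.02x4 ≥ 0.69   (nitrogen)
  0.01x4 ≥ 0.02   (potassium (K₂O))
  0.48x3 + 0.01x4 + 0.3x5 ≥ 0.77   (phosphorus (P₂O₅))
  0.01x3 ≥ 0.02   (sulfur)
  x1, x2, x3, x4, x5 ≥ 0.
The cheapest feasible vertex uses only urea, triple superphosphate, compost blend; ammonium nitrate, rock phosphate are not used. Binding constraints: nitrogen, potassium (K₂O), sulfur.
So urea = 1.383 kg, triple superphosphate = 2 kg, compost blend = 2 kg.
Hence cost = 0.9·1.383 + 0.84·2 + 0.11·2 = €3.1447.

€3.14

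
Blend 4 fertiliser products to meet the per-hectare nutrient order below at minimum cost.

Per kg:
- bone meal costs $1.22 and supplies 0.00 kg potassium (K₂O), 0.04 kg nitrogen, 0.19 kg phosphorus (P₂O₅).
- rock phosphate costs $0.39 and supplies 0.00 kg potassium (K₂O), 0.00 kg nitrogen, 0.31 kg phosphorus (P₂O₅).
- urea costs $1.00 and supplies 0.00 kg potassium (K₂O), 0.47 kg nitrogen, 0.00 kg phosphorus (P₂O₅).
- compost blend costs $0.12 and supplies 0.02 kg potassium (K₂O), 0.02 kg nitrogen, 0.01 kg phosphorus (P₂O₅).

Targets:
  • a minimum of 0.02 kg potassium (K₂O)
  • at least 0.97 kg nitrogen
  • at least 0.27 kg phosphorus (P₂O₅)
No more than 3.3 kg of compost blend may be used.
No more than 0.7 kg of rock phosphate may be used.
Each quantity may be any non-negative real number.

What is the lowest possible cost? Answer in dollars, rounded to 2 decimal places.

$2.67

Treat it as an LP. Let x1 = kg of bone meal, x2 = kg of rock phosphate, x3 = kg of urea, x4 = kg of compost blend.
min 1.22x1 + 0.39x2 + 1x3 + 0.12x4 subject to:
  0.02x4 ≥ 0.02   (potassium (K₂O))
  0.04x1 + 0.47x3 + 0.02x4 ≥ 0.97   (nitrogen)
  0.19x1 + 0.31x2 + 0.01x4 ≥ 0.27   (phosphorus (P₂O₅))
  x4 ≤ 3.3
  x2 ≤ 0.7
  x1, x2, x3, x4 ≥ 0.
All 4 inputs are positive at the optimum. The potassium (K₂O), nitrogen, phosphorus (P₂O₅), the rock phosphate cap requirements are met with equality.
Solving gives x1 = 0.2263, x2 = 0.7, x3 = 2.002, x4 = 1.
Hence cost = 1.22·0.2263 + 0.39·0.7 + 1·2.002 + 0.12·1 = $2.6711.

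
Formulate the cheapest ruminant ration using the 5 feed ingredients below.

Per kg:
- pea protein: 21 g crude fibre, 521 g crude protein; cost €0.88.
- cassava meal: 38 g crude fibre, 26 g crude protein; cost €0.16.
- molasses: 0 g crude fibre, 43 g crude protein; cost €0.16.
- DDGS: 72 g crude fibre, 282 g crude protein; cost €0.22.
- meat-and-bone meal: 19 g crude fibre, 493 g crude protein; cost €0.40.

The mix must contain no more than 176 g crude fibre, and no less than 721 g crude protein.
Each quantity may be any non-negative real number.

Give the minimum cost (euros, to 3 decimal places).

€0.564

Let x1 = kg of pea protein, x2 = kg of cassava meal, x3 = kg of molasses, x4 = kg of DDGS, x5 = kg of meat-and-bone meal.
Minimise 0.88x1 + 0.16x2 + 0.16x3 + 0.22x4 + 0.4x5 s.t.:
  21x1 + 38x2 + 72x4 + 19x5 ≤ 176   (crude fibre)
  521x1 + 26x2 + 43x3 + 282x4 + 493x5 ≥ 721   (crude protein)
  x1, x2, x3, x4, x5 ≥ 0.
At the optimum only DDGS, meat-and-bone meal are positive (pea protein, cassava meal, molasses = 0). There the crude fibre and crude protein constraints are tight.
Optimal quantities: DDGS = 2.424 kg, meat-and-bone meal = 0.07565 kg.
Objective = 0.22·2.424 + 0.4·0.07565 = 0.56354.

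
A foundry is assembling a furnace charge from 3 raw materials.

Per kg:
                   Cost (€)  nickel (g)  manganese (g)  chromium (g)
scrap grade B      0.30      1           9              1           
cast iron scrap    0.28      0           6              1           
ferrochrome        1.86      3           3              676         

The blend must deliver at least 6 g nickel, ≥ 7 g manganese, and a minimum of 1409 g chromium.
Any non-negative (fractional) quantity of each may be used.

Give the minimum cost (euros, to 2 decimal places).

Let x1 = kg of scrap grade B, x2 = kg of cast iron scrap, x3 = kg of ferrochrome.
Minimize 0.3x1 + 0.28x2 + 1.86x3 subject to:
  1x1 + 3x3 ≥ 6   (nickel)
  9x1 + 6x2 + 3x3 ≥ 7   (manganese)
  1x1 + 1x2 + 676x3 ≥ 1409   (chromium)
  x1, x2, x3 ≥ 0.
The cheapest feasible vertex uses only scrap grade B, ferrochrome; cast iron scrap is not used. The manganese and chromium requirements are met with equality.
So scrap grade B = 0.08305 kg, ferrochrome = 2.084 kg.
Hence cost = 0.3·0.08305 + 1.86·2.084 = €3.9012.

€3.90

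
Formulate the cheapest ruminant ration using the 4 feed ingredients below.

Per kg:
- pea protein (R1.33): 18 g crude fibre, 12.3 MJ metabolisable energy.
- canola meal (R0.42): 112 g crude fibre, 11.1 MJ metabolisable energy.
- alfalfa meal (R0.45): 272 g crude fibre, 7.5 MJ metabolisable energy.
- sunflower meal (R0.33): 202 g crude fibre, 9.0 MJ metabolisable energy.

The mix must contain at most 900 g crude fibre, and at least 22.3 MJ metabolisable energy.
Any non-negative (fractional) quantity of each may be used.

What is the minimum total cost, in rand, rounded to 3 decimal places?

R0.818

This is a linear program. Let x1 = kg of pea protein, x2 = kg of canola meal, x3 = kg of alfalfa meal, x4 = kg of sunflower meal.
Minimize 1.33x1 + 0.42x2 + 0.45x3 + 0.33x4 s.t.:
  18x1 + 112x2 + 272x3 + 202x4 ≤ 900   (crude fibre)
  12.3x1 + 11.1x2 + 7.5x3 + 9x4 ≥ 22.3   (metabolisable energy)
  x1, x2, x3, x4 ≥ 0.
The cheapest feasible vertex uses only sunflower meal; pea protein, canola meal, alfalfa meal are not used. There the metabolisable energy constraint is tight.
That vertex is x4 = 2.478.
Total cost: 0.33·2.478 = 0.81774.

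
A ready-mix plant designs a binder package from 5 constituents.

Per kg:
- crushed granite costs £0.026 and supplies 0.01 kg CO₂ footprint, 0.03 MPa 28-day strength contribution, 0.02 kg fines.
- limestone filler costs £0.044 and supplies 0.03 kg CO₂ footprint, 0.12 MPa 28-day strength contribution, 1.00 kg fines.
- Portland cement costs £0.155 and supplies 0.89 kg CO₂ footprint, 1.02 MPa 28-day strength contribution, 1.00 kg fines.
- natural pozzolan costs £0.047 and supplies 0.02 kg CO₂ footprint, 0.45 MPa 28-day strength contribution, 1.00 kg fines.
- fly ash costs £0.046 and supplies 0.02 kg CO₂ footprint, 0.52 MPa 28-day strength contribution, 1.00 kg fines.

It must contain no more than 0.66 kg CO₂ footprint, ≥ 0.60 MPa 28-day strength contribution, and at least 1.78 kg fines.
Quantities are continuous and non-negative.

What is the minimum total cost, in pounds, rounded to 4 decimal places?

Treat it as an LP. Let x1 = kg of crushed granite, x2 = kg of limestone filler, x3 = kg of Portland cement, x4 = kg of natural pozzolan, x5 = kg of fly ash.
Minimise 0.026x1 + 0.044x2 + 0.155x3 + 0.047x4 + 0.046x5 subject to:
  0.01x1 + 0.03x2 + 0.89x3 + 0.02x4 + 0.02x5 ≤ 0.66   (CO₂ footprint)
  0.03x1 + 0.12x2 + 1.02x3 + 0.45x4 + 0.52x5 ≥ 0.6   (28-day strength contribution)
  0.02x1 + 1x2 + 1x3 + 1x4 + 1x5 ≥ 1.78   (fines)
  x1, x2, x3, x4, x5 ≥ 0.
At the optimum only limestone filler, fly ash are positive (crushed granite, Portland cement, natural pozzolan = 0). Binding constraints: 28-day strength contribution and fines.
Optimal quantities: limestone filler = 0.814 kg, fly ash = 0.966 kg.
Total cost: 0.044·0.814 + 0.046·0.966 = 0.080252.

£0.0803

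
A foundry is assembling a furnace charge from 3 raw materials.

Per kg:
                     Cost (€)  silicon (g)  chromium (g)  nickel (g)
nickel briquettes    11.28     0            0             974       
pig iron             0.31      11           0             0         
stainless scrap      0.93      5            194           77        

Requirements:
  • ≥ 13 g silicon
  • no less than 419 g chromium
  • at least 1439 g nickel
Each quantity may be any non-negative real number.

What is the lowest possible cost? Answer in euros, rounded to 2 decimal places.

Set it up as a linear program. Let x1 = kg of nickel briquettes, x2 = kg of pig iron, x3 = kg of stainless scrap.
Minimise 11.28x1 + 0.31x2 + 0.93x3 s.t.:
  11x2 + 5x3 ≥ 13   (silicon)
  194x3 ≥ 419   (chromium)
  974x1 + 77x3 ≥ 1439   (nickel)
  x1, x2, x3 ≥ 0.
The minimum-cost mix takes nothing from pig iron — only nickel briquettes, stainless scrap. The silicon and nickel requirements are met with equality.
Optimal quantities: nickel briquettes = 1.27187 kg, stainless scrap = 2.6 kg.
Total cost: 11.28·1.27187 + 0.93·2.6 = 16.7647.

€16.76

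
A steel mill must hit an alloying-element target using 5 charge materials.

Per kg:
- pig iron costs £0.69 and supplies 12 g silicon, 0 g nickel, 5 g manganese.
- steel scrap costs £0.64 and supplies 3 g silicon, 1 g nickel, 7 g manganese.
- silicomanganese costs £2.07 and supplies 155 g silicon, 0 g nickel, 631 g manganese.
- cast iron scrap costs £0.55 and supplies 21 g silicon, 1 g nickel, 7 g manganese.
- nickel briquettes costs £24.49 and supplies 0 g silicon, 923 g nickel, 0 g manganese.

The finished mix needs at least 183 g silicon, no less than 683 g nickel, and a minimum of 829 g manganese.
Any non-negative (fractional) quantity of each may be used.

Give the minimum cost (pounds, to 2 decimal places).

£20.84

Let x1 = kg of pig iron, x2 = kg of steel scrap, x3 = kg of silicomanganese, x4 = kg of cast iron scrap, x5 = kg of nickel briquettes.
Minimize 0.69x1 + 0.64x2 + 2.07x3 + 0.55x4 + 24.49x5 subject to:
  12x1 + 3x2 + 155x3 + 21x4 ≥ 183   (silicon)
  1x2 + 1x4 + 923x5 ≥ 683   (nickel)
  5x1 + 7x2 + 631x3 + 7x4 ≥ 829   (manganese)
  x1, x2, x3, x4, x5 ≥ 0.
The optimal basis is {silicomanganese, nickel briquettes}; pig iron, steel scrap, cast iron scrap drop out. The nickel and manganese requirements are met with equality.
Optimal quantities: silicomanganese = 1.314 kg, nickel briquettes = 0.74 kg.
Cost = 2.07·1.314 + 24.49·0.74 = 20.8426.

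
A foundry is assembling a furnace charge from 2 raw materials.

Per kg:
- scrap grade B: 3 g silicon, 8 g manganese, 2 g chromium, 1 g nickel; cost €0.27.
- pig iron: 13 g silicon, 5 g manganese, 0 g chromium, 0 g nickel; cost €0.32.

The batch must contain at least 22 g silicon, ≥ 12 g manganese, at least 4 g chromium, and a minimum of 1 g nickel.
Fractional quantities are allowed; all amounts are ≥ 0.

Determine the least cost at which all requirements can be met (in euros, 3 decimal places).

€0.934

Let x1 = kg of scrap grade B, x2 = kg of pig iron.
min 0.27x1 + 0.32x2 subject to:
  3x1 + 13x2 ≥ 22   (silicon)
  8x1 + 5x2 ≥ 12   (manganese)
  2x1 ≥ 4   (chromium)
  1x1 ≥ 1   (nickel)
  x1, x2 ≥ 0.
Both inputs are positive at the optimum. The silicon and chromium requirements are met with equality.
So scrap grade B = 2 kg, pig iron = 1.231 kg.
Hence cost = 0.27·2 + 0.32·1.231 = €0.93392.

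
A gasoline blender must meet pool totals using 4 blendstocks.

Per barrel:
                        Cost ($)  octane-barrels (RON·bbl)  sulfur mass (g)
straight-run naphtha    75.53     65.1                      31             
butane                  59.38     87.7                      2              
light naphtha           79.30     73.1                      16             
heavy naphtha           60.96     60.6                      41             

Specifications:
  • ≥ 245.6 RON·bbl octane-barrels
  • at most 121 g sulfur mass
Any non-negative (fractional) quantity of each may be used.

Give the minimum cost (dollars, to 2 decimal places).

$166.29

Let x1 = barrels of straight-run naphtha, x2 = barrels of butane, x3 = barrels of light naphtha, x4 = barrels of heavy naphtha.
Minimize 75.53x1 + 59.38x2 + 79.3x3 + 60.96x4 with:
  65.1x1 + 87.7x2 + 73.1x3 + 60.6x4 ≥ 245.6   (octane-barrels)
  31x1 + 2x2 + 16x3 + 41x4 ≤ 121   (sulfur mass)
  x1, x2, x3, x4 ≥ 0.
The cheapest feasible vertex uses only butane; straight-run naphtha, light naphtha, heavy naphtha are not used. Binding constraint: octane-barrels.
That vertex is x2 = 2.8005.
Hence cost = 59.38·2.8005 = $166.2937.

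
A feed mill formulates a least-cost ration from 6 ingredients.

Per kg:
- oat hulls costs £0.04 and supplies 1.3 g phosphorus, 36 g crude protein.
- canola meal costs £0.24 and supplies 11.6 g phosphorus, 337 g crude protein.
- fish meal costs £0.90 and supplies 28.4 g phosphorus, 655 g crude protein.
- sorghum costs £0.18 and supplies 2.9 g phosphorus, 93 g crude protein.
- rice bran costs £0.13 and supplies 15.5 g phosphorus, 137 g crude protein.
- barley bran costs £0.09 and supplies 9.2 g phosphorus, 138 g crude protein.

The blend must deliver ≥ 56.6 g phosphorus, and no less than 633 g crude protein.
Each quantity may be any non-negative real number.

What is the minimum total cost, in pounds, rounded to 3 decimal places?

£0.505

Let x1 = kg of oat hulls, x2 = kg of canola meal, x3 = kg of fish meal, x4 = kg of sorghum, x5 = kg of rice bran, x6 = kg of barley bran.
Minimize 0.04x1 + 0.24x2 + 0.9x3 + 0.18x4 + 0.13x5 + 0.09x6 s.t.:
  1.3x1 + 11.6x2 + 28.4x3 + 2.9x4 + 15.5x5 + 9.2x6 ≥ 56.6   (phosphorus)
  36x1 + 337x2 + 655x3 + 93x4 + 137x5 + 138x6 ≥ 633   (crude protein)
  x1, x2, x3, x4, x5, x6 ≥ 0.
The optimal basis is {rice bran, barley bran}; oat hulls, canola meal, fish meal, sorghum drop out. Binding constraints: phosphorus and crude protein.
So rice bran = 2.262 kg, barley bran = 2.342 kg.
Hence cost = 0.13·2.262 + 0.09·2.342 = £0.50484.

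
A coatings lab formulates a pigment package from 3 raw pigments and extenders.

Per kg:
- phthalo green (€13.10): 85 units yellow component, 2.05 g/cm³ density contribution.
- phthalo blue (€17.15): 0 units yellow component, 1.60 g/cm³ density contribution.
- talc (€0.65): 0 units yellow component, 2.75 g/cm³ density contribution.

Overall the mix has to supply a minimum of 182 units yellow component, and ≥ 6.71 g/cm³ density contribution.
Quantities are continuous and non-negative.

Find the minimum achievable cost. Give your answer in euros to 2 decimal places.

€28.60

Let x1 = kg of phthalo green, x2 = kg of phthalo blue, x3 = kg of talc.
Minimize 13.1x1 + 17.15x2 + 0.65x3 s.t.:
  85x1 ≥ 182   (yellow component)
  2.05x1 + 1.6x2 + 2.75x3 ≥ 6.71   (density contribution)
  x1, x2, x3 ≥ 0.
At the optimum only phthalo green, talc are positive (phthalo blue = 0). The yellow component and density contribution requirements are met with equality.
That vertex is x1 = 2.141, x3 = 0.8439.
Cost = 13.1·2.141 + 0.65·0.8439 = 28.5956.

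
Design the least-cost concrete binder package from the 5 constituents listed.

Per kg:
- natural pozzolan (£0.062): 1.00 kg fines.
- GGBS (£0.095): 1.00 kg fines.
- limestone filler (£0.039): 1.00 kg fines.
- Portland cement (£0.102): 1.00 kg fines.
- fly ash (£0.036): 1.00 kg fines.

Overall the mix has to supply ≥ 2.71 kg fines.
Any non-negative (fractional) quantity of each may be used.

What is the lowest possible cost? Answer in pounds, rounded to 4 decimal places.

£0.0976

Set it up as a linear program. Let x1 = kg of natural pozzolan, x2 = kg of GGBS, x3 = kg of limestone filler, x4 = kg of Portland cement, x5 = kg of fly ash.
Minimize 0.062x1 + 0.095x2 + 0.039x3 + 0.102x4 + 0.036x5 subject to:
  1x1 + 1x2 + 1x3 + 1x4 + 1x5 ≥ 2.71   (fines)
  x1, x2, x3, x4, x5 ≥ 0.
The minimum-cost mix takes nothing from natural pozzolan, GGBS, limestone filler, Portland cement — only fly ash. There the fines constraint is tight.
So fly ash = 2.71 kg.
Objective = 0.036·2.71 = 0.097560.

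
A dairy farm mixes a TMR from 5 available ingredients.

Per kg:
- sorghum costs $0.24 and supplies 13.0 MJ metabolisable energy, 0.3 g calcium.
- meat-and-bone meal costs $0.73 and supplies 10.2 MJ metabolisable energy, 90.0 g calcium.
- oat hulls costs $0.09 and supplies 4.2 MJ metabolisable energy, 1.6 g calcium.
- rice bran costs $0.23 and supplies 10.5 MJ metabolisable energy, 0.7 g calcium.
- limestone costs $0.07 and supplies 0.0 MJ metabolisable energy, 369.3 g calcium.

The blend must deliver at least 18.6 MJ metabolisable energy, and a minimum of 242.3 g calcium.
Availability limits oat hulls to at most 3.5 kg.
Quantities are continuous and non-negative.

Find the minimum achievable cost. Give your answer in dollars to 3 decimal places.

$0.389

Treat it as an LP. Let x1 = kg of sorghum, x2 = kg of meat-and-bone meal, x3 = kg of oat hulls, x4 = kg of rice bran, x5 = kg of limestone.
min 0.24x1 + 0.73x2 + 0.09x3 + 0.23x4 + 0.07x5 subject to:
  13x1 + 10.2x2 + 4.2x3 + 10.5x4 ≥ 18.6   (metabolisable energy)
  0.3x1 + 90x2 + 1.6x3 + 0.7x4 + 369.3x5 ≥ 242.3   (calcium)
  x3 ≤ 3.5
  x1, x2, x3, x4, x5 ≥ 0.
The cheapest feasible vertex uses only sorghum, limestone; meat-and-bone meal, oat hulls, rice bran are not used. There the metabolisable energy and calcium constraints are tight.
Solving gives x1 = 1.431, x5 = 0.6549.
Hence cost = 0.24·1.431 + 0.07·0.6549 = $0.38928.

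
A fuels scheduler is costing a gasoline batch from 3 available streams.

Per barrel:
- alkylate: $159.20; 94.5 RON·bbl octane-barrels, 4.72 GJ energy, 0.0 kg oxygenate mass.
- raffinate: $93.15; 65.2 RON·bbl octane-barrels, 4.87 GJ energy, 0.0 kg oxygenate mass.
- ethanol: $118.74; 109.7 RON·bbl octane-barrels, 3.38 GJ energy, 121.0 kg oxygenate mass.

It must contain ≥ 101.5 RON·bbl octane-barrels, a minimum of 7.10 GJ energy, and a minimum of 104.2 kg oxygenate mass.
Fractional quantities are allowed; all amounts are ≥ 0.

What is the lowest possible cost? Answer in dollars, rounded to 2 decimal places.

Treat it as an LP. Let x1 = barrels of alkylate, x2 = barrels of raffinate, x3 = barrels of ethanol.
Minimize 159.2x1 + 93.15x2 + 118.74x3 with:
  94.5x1 + 65.2x2 + 109.7x3 ≥ 101.5   (octane-barrels)
  4.72x1 + 4.87x2 + 3.38x3 ≥ 7.1   (energy)
  121x3 ≥ 104.2   (oxygenate mass)
  x1, x2, x3 ≥ 0.
The optimal basis is {raffinate, ethanol}; alkylate drops out. The energy and oxygenate mass requirements are met with equality.
Solving gives x2 = 0.86022, x3 = 0.86116.
Hence cost = 93.15·0.86022 + 118.74·0.86116 = $182.3836.

$182.38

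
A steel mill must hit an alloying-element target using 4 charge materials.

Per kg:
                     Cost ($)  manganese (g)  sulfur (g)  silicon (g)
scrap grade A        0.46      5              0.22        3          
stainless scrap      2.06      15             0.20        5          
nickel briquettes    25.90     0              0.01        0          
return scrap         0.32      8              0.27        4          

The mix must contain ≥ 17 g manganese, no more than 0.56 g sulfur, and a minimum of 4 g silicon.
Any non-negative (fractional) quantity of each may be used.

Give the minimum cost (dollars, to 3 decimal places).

$0.746

Let x1 = kg of scrap grade A, x2 = kg of stainless scrap, x3 = kg of nickel briquettes, x4 = kg of return scrap.
min 0.46x1 + 2.06x2 + 25.9x3 + 0.32x4 subject to:
  5x1 + 15x2 + 8x4 ≥ 17   (manganese)
  0.22x1 + 0.2x2 + 0.01x3 + 0.27x4 ≤ 0.56   (sulfur)
  3x1 + 5x2 + 4x4 ≥ 4   (silicon)
  x1, x2, x3, x4 ≥ 0.
The cheapest feasible vertex uses only stainless scrap, return scrap; scrap grade A, nickel briquettes are not used. The manganese and sulfur requirements are met with equality.
Solving gives x2 = 0.0449, x4 = 2.041.
Total cost: 2.06·0.0449 + 0.32·2.041 = 0.74561.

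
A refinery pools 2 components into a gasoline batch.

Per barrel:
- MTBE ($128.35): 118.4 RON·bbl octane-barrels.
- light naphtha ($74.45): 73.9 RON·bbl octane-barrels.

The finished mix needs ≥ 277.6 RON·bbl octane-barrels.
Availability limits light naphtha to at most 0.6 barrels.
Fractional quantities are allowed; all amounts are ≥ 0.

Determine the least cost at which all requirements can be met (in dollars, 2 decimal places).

This is a linear program. Let x1 = barrels of MTBE, x2 = barrels of light naphtha.
Minimize 128.35x1 + 74.45x2 s.t.:
  118.4x1 + 73.9x2 ≥ 277.6   (octane-barrels)
  x2 ≤ 0.6
  x1, x2 ≥ 0.
Both inputs are positive at the optimum. There the octane-barrels and the light naphtha cap constraints are tight.
Optimal quantities: MTBE = 1.9701 barrels, light naphtha = 0.6 barrels.
Total cost: 128.35·1.9701 + 74.45·0.6 = 297.5323.

$297.53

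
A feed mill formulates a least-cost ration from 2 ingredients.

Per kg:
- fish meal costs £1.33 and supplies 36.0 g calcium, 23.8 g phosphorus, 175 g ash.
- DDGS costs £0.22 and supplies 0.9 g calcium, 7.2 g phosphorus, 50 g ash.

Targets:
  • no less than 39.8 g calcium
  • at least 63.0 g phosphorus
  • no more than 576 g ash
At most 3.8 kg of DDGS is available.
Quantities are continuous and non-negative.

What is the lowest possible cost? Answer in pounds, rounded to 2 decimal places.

Let x1 = kg of fish meal, x2 = kg of DDGS.
Minimise 1.33x1 + 0.22x2 with:
  36x1 + 0.9x2 ≥ 39.8   (calcium)
  23.8x1 + 7.2x2 ≥ 63   (phosphorus)
  175x1 + 50x2 ≤ 576   (ash)
  x2 ≤ 3.8
  x1, x2 ≥ 0.
Both inputs are positive at the optimum. The phosphorus and the DDGS cap requirements are met with equality.
So fish meal = 1.497 kg, DDGS = 3.8 kg.
Total cost: 1.33·1.497 + 0.22·3.8 = 2.8270.

£2.83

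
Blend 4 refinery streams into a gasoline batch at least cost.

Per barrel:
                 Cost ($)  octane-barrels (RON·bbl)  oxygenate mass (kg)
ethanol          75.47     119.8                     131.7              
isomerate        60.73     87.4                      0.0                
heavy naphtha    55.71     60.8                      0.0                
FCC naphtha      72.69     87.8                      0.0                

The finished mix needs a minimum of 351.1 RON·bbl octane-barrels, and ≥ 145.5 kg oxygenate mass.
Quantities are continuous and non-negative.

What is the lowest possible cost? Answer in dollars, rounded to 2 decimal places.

$221.18

Set it up as a linear program. Let x1 = barrels of ethanol, x2 = barrels of isomerate, x3 = barrels of heavy naphtha, x4 = barrels of FCC naphtha.
Minimize 75.47x1 + 60.73x2 + 55.71x3 + 72.69x4 subject to:
  119.8x1 + 87.4x2 + 60.8x3 + 87.8x4 ≥ 351.1   (octane-barrels)
  131.7x1 ≥ 145.5   (oxygenate mass)
  x1, x2, x3, x4 ≥ 0.
The cheapest feasible vertex uses only ethanol; isomerate, heavy naphtha, FCC naphtha are not used. There the octane-barrels constraint is tight.
So ethanol = 2.9307 barrels.
Total cost: 75.47·2.9307 = 221.1799.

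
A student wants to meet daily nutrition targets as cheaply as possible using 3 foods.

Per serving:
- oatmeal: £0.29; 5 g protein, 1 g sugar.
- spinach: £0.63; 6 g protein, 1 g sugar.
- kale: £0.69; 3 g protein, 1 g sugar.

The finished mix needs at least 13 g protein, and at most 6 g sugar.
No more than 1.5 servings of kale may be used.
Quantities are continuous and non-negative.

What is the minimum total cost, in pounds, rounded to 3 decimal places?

Treat it as an LP. Let x1 = servings of oatmeal, x2 = servings of spinach, x3 = servings of kale.
Minimise 0.29x1 + 0.63x2 + 0.69x3 subject to:
  5x1 + 6x2 + 3x3 ≥ 13   (protein)
  1x1 + 1x2 + 1x3 ≤ 6   (sugar)
  x3 ≤ 1.5
  x1, x2, x3 ≥ 0.
The cheapest feasible vertex uses only oatmeal; spinach, kale are not used. The protein requirement is met with equality.
So oatmeal = 2.6 servings.
Total cost: 0.29·2.6 = 0.75400.

£0.754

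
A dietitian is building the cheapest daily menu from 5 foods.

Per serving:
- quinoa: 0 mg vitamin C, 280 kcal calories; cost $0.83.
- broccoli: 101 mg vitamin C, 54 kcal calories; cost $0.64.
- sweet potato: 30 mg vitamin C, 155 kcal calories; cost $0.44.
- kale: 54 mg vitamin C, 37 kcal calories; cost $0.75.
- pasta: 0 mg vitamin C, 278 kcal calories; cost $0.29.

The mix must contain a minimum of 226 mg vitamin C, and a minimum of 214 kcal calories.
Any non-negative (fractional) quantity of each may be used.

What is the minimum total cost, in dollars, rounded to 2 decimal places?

$1.53

Set it up as a linear program. Let x1 = servings of quinoa, x2 = servings of broccoli, x3 = servings of sweet potato, x4 = servings of kale, x5 = servings of pasta.
min 0.83x1 + 0.64x2 + 0.44x3 + 0.75x4 + 0.29x5 with:
  101x2 + 30x3 + 54x4 ≥ 226   (vitamin C)
  280x1 + 54x2 + 155x3 + 37x4 + 278x5 ≥ 214   (calories)
  x1, x2, x3, x4, x5 ≥ 0.
The cheapest feasible vertex uses only broccoli, pasta; quinoa, sweet potato, kale are not used. Binding constraints: vitamin C and calories.
So broccoli = 2.238 servings, pasta = 0.3351 servings.
Total cost: 0.64·2.238 + 0.29·0.3351 = 1.5295.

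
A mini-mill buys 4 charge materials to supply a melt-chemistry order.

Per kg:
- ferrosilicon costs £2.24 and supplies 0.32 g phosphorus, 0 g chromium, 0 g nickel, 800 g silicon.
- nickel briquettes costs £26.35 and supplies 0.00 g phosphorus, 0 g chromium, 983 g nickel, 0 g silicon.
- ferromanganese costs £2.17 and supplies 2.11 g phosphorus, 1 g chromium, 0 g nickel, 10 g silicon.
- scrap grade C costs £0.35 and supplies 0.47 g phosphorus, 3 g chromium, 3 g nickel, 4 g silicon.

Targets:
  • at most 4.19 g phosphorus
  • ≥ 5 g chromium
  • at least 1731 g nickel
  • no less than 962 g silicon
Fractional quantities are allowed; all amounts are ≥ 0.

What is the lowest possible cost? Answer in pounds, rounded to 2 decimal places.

£49.52

Treat it as an LP. Let x1 = kg of ferrosilicon, x2 = kg of nickel briquettes, x3 = kg of ferromanganese, x4 = kg of scrap grade C.
min 2.24x1 + 26.35x2 + 2.17x3 + 0.35x4 with:
  0.32x1 + 2.11x3 + 0.47x4 ≤ 4.19   (phosphorus)
  1x3 + 3x4 ≥ 5   (chromium)
  983x2 + 3x4 ≥ 1731   (nickel)
  800x1 + 10x3 + 4x4 ≥ 962   (silicon)
  x1, x2, x3, x4 ≥ 0.
The minimum-cost mix takes nothing from ferromanganese — only ferrosilicon, nickel briquettes, scrap grade C. Binding constraints: chromium, nickel, silicon.
Solving gives x1 = 1.1942, x2 = 1.7558, x4 = 1.6667.
Hence cost = 2.24·1.1942 + 26.35·1.7558 + 0.35·1.6667 = £49.5237.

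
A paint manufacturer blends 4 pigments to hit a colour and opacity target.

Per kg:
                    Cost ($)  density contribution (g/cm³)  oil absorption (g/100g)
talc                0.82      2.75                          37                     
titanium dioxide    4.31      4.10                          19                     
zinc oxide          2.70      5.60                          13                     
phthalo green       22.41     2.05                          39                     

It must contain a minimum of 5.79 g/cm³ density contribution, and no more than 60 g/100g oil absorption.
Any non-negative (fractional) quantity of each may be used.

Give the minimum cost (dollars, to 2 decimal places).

Treat it as an LP. Let x1 = kg of talc, x2 = kg of titanium dioxide, x3 = kg of zinc oxide, x4 = kg of phthalo green.
Minimize 0.82x1 + 4.31x2 + 2.7x3 + 22.41x4 subject to:
  2.75x1 + 4.1x2 + 5.6x3 + 2.05x4 ≥ 5.79   (density contribution)
  37x1 + 19x2 + 13x3 + 39x4 ≤ 60   (oil absorption)
  x1, x2, x3, x4 ≥ 0.
The minimum-cost mix takes nothing from titanium dioxide, phthalo green — only talc, zinc oxide. There the density contribution and oil absorption constraints are tight.
Optimal quantities: talc = 1.521 kg, zinc oxide = 0.2871 kg.
Objective = 0.82·1.521 + 2.7·0.2871 = 2.0224.

$2.02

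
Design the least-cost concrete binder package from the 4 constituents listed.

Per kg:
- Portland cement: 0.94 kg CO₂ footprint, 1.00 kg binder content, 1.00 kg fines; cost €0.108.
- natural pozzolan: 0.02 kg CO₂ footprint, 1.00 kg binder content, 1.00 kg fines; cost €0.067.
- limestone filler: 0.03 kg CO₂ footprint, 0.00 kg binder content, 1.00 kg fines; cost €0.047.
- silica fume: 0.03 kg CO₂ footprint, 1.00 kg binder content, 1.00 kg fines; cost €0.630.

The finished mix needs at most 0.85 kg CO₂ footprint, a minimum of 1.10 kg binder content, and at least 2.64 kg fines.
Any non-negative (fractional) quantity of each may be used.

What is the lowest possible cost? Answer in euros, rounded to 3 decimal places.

€0.146

Let x1 = kg of Portland cement, x2 = kg of natural pozzolan, x3 = kg of limestone filler, x4 = kg of silica fume.
Minimise 0.108x1 + 0.067x2 + 0.047x3 + 0.63x4 subject to:
  0.94x1 + 0.02x2 + 0.03x3 + 0.03x4 ≤ 0.85   (CO₂ footprint)
  1x1 + 1x2 + 1x4 ≥ 1.1   (binder content)
  1x1 + 1x2 + 1x3 + 1x4 ≥ 2.64   (fines)
  x1, x2, x3, x4 ≥ 0.
The optimal basis is {natural pozzolan, limestone filler}; Portland cement, silica fume drop out. The binder content and fines requirements are met with equality.
Optimal quantities: natural pozzolan = 1.1 kg, limestone filler = 1.54 kg.
Cost = 0.067·1.1 + 0.047·1.54 = 0.14608.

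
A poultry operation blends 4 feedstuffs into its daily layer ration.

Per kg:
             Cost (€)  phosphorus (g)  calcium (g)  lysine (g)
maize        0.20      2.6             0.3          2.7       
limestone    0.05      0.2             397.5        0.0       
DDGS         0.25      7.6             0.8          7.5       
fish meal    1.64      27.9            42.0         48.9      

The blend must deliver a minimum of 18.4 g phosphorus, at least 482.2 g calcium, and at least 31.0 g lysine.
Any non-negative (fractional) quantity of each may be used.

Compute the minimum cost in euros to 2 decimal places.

€1.09

This is a linear program. Let x1 = kg of maize, x2 = kg of limestone, x3 = kg of DDGS, x4 = kg of fish meal.
min 0.2x1 + 0.05x2 + 0.25x3 + 1.64x4 subject to:
  2.6x1 + 0.2x2 + 7.6x3 + 27.9x4 ≥ 18.4   (phosphorus)
  0.3x1 + 397.5x2 + 0.8x3 + 42x4 ≥ 482.2   (calcium)
  2.7x1 + 7.5x3 + 48.9x4 ≥ 31   (lysine)
  x1, x2, x3, x4 ≥ 0.
At the optimum only limestone, DDGS are positive (maize, fish meal = 0). Binding constraints: calcium and lysine.
Solving gives x2 = 1.205, x3 = 4.133.
Hence cost = 0.05·1.205 + 0.25·4.133 = €1.0935.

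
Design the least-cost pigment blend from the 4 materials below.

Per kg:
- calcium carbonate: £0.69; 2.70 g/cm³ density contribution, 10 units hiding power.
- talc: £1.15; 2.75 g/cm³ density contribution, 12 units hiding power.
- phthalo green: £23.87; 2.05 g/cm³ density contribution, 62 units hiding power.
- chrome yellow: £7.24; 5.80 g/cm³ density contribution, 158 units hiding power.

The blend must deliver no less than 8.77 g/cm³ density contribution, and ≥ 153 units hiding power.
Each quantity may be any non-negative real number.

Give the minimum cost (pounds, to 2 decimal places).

Let x1 = kg of calcium carbonate, x2 = kg of talc, x3 = kg of phthalo green, x4 = kg of chrome yellow.
Minimise 0.69x1 + 1.15x2 + 23.87x3 + 7.24x4 subject to:
  2.7x1 + 2.75x2 + 2.05x3 + 5.8x4 ≥ 8.77   (density contribution)
  10x1 + 12x2 + 62x3 + 158x4 ≥ 153   (hiding power)
  x1, x2, x3, x4 ≥ 0.
The minimum-cost mix takes nothing from talc, phthalo green — only calcium carbonate, chrome yellow. The density contribution and hiding power requirements are met with equality.
Solving gives x1 = 1.352, x4 = 0.8828.
Hence cost = 0.69·1.352 + 7.24·0.8828 = £7.3244.

£7.32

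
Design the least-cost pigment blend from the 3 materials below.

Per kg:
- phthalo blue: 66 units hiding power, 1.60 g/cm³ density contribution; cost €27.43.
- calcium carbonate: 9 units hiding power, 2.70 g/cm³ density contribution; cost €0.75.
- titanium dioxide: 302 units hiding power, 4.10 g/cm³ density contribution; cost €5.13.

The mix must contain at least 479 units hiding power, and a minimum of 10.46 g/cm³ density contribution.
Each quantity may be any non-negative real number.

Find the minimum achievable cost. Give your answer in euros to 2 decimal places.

Treat it as an LP. Let x1 = kg of phthalo blue, x2 = kg of calcium carbonate, x3 = kg of titanium dioxide.
min 27.43x1 + 0.75x2 + 5.13x3 with:
  66x1 + 9x2 + 302x3 ≥ 479   (hiding power)
  1.6x1 + 2.7x2 + 4.1x3 ≥ 10.46   (density contribution)
  x1, x2, x3 ≥ 0.
At the optimum only calcium carbonate, titanium dioxide are positive (phthalo blue = 0). Binding constraints: hiding power and density contribution.
That vertex is x2 = 1.535, x3 = 1.54.
Hence cost = 0.75·1.535 + 5.13·1.54 = €9.0515.

€9.05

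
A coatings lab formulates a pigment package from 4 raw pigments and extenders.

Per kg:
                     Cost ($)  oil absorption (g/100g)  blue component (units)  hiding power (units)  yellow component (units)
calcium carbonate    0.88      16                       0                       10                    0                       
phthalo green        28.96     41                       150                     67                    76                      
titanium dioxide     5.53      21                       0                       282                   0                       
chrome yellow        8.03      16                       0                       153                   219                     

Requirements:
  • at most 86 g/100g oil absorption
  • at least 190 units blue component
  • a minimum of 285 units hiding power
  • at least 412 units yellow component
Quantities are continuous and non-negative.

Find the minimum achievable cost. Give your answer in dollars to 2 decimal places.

$48.26

Set it up as a linear program. Let x1 = kg of calcium carbonate, x2 = kg of phthalo green, x3 = kg of titanium dioxide, x4 = kg of chrome yellow.
min 0.88x1 + 28.96x2 + 5.53x3 + 8.03x4 with:
  16x1 + 41x2 + 21x3 + 16x4 ≤ 86   (oil absorption)
  150x2 ≥ 190   (blue component)
  10x1 + 67x2 + 282x3 + 153x4 ≥ 285   (hiding power)
  76x2 + 219x4 ≥ 412   (yellow component)
  x1, x2, x3, x4 ≥ 0.
At the optimum only phthalo green, chrome yellow are positive (calcium carbonate, titanium dioxide = 0). There the blue component and yellow component constraints are tight.
Solving gives x2 = 1.2667, x4 = 1.4417.
Objective = 28.96·1.2667 + 8.03·1.4417 = 48.2605.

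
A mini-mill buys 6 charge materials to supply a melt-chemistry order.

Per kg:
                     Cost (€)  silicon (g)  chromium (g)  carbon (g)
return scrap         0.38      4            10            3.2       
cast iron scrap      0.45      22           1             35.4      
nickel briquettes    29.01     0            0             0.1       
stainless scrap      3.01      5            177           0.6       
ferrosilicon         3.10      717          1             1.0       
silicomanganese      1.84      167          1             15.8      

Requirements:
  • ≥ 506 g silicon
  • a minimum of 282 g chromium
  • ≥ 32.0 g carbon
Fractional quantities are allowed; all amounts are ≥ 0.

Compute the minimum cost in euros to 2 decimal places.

Set it up as a linear program. Let x1 = kg of return scrap, x2 = kg of cast iron scrap, x3 = kg of nickel briquettes, x4 = kg of stainless scrap, x5 = kg of ferrosilicon, x6 = kg of silicomanganese.
min 0.38x1 + 0.45x2 + 29.01x3 + 3.01x4 + 3.1x5 + 1.84x6 s.t.:
  4x1 + 22x2 + 5x4 + 717x5 + 167x6 ≥ 506   (silicon)
  10x1 + 1x2 + 177x4 + 1x5 + 1x6 ≥ 282   (chromium)
  3.2x1 + 35.4x2 + 0.1x3 + 0.6x4 + 1x5 + 15.8x6 ≥ 32   (carbon)
  x1, x2, x3, x4, x5, x6 ≥ 0.
At the optimum only cast iron scrap, stainless scrap, ferrosilicon are positive (return scrap, nickel briquettes, silicomanganese = 0). There the silicon, chromium, carbon constraints are tight.
That vertex is x2 = 0.8582, x4 = 1.585, x5 = 0.6683.
Total cost: 0.45·0.8582 + 3.01·1.585 + 3.1·0.6683 = 7.2288.

€7.23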